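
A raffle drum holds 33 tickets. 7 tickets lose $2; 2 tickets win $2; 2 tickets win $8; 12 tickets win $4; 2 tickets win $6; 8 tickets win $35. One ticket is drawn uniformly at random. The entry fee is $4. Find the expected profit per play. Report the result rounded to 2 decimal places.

E[payout] = (7/33)·(-2) + (2/33)·2 + (2/33)·8 + (12/33)·4 + (2/33)·6 + (8/33)·35 = 346/33
Expected profit = 346/33 − 4 = 214/33 ≈ $6.48

$6.48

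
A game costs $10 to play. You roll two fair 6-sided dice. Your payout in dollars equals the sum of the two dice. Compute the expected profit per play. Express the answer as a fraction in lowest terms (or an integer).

-$3

Distribution of the sum of the two dice: 2 w.p. 1/36, 3 w.p. 1/18, 4 w.p. 1/12, 5 w.p. 1/9, 6 w.p. 5/36, 7 w.p. 1/6, …
E[payout] = (1/36)·2 + (1/18)·3 + (1/12)·4 + (1/9)·5 + (5/36)·6 + (1/6)·7 + (5/36)·8 + (1/9)·9 + (1/12)·10 + (1/18)·11 + (1/36)·12 = 7
Expected profit = 7 − 10 = -3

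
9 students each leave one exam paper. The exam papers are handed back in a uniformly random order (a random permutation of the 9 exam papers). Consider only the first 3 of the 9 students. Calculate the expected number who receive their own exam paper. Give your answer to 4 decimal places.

Let Xᵢ = 1 if person i gets their own exam paper. For each i, P(Xᵢ=1) = 1/9.
By linearity of expectation, E[X₁+…+X_3] = 3·(1/9) = 1/3.
≈ 0.3333

0.3333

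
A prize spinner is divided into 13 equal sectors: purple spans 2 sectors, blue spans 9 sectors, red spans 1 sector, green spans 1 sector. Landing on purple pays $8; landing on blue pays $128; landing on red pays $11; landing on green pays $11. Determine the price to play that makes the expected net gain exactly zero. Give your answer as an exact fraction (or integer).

1190/13 dollars

E[payout] = (2/13)·8 + (9/13)·128 + (1/13)·11 + (1/13)·11 = 1190/13
Fair fee = E[payout] = 1190/13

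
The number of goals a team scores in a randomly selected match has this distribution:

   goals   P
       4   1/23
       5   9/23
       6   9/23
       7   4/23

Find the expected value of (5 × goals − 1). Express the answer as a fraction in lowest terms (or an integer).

E[5x-1] = (1/23)·19 + (9/23)·24 + (9/23)·29 + (4/23)·34
     = 632/23

632/23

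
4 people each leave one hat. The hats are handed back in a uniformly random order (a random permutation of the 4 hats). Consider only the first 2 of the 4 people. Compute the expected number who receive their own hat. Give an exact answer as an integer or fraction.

1/2

Let Xᵢ = 1 if person i gets their own hat. For each i, P(Xᵢ=1) = 1/4.
By linearity of expectation, E[X₁+…+X_2] = 2·(1/4) = 1/2.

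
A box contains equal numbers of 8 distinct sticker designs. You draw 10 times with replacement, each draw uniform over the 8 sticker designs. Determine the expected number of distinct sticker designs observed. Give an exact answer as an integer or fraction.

791266575/134217728

Let Xⱼ=1 if type j appears at least once. P(Xⱼ=1) = 1 − ((8−1)/8)^10 = 791266575/1073741824.
E[#distinct] = 8·791266575/1073741824 = 791266575/134217728.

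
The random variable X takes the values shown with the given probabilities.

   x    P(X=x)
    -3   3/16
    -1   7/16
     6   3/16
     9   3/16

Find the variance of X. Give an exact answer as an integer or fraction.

E[X] = (3/16)·(-3) + (7/16)·(-1) + (3/16)·6 + (3/16)·9 = 29/16
E[X²] = (3/16)·9 + (7/16)·1 + (3/16)·36 + (3/16)·81 = 385/16
Var(X) = 385/16 − (29/16)² = 5319/256

5319/256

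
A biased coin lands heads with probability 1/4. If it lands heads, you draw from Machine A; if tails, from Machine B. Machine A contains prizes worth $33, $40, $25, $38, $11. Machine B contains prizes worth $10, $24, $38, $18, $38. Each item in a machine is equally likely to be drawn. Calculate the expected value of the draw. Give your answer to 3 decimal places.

E[X | Machine A] = (33 + 40 + 25 + 38 + 11)/5 = 147/5
E[X | Machine B] = (10 + 24 + 38 + 18 + 38)/5 = 128/5
E[X] = (1/4)·147/5 + (3/4)·128/5 = 531/20 ≈ 26.550

$26.550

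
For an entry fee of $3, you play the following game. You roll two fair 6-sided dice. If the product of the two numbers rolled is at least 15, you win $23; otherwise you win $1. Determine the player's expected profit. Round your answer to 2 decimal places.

$5.94

E[payout] = (23/36)·1 + (13/36)·23 = 161/18
Expected profit = 161/18 − 3 = 107/18 ≈ $5.94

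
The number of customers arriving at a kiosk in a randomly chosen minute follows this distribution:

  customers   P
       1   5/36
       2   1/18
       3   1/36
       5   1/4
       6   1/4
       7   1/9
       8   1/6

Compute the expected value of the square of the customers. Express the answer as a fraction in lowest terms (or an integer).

1151/36

E[X²] = (5/36)·1 + (1/18)·4 + (1/36)·9 + (1/4)·25 + (1/4)·36 + (1/9)·49 + (1/6)·64
     = 1151/36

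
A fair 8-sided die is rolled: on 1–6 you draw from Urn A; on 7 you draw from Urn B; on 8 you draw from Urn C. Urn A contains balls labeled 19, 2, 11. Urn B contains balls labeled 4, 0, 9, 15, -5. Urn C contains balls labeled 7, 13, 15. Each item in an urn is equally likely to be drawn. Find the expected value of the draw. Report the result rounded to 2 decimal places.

10.03

E[X | Urn A] = (19 + 2 + 11)/3 = 32/3
E[X | Urn B] = (4 + 0 + 9 + 15 − 5)/5 = 23/5
E[X | Urn C] = (7 + 13 + 15)/3 = 35/3
E[X] = (3/4)·32/3 + (1/8)·23/5 + (1/8)·35/3 = 301/30 ≈ 10.03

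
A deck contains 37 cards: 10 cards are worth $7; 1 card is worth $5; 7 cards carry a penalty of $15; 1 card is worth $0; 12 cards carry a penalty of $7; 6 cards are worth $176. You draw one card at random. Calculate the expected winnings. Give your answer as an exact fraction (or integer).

E[payout] = (10/37)·7 + (1/37)·5 + (7/37)·(-15) + (1/37)·0 + (12/37)·(-7) + (6/37)·176 = 942/37

942/37 dollars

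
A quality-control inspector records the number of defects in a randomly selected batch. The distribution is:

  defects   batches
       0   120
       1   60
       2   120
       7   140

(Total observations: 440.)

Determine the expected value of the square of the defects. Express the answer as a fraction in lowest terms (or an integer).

185/11

Total = 440, so P(defects=0) = 120/440, etc.
E[X²] = (3/11)·0 + (3/22)·1 + (3/11)·4 + (7/22)·49
     = 185/11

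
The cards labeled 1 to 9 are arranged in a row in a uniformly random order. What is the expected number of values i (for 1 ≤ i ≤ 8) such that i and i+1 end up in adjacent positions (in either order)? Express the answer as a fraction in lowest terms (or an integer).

16/9

For each i ∈ {1,…,8}, let Xᵢ = 1 if i and i+1 are adjacent. P(Xᵢ=1) = 2·(9−1)!/9! = 2/9.
By linearity, E[ΣXᵢ] = (8)·(2/9) = 16/9.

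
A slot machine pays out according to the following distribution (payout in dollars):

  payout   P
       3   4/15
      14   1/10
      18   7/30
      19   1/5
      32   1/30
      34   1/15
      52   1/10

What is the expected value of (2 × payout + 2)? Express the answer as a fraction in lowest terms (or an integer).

592/15

E[2x+2] = (4/15)·8 + (1/10)·30 + (7/30)·38 + (1/5)·40 + (1/30)·66 + (1/15)·70 + (1/10)·106
     = 592/15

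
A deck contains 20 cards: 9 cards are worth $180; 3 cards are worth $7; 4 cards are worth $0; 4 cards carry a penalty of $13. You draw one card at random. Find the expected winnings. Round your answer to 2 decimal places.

E[payout] = (9/20)·180 + (3/20)·7 + (4/20)·0 + (4/20)·(-13) = 1589/20
≈ $79.45

$79.45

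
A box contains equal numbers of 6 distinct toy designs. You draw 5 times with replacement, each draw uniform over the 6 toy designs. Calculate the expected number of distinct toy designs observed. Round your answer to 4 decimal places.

Let Xⱼ=1 if type j appears at least once. P(Xⱼ=1) = 1 − ((6−1)/6)^5 = 4651/7776.
E[#distinct] = 6·4651/7776 = 4651/1296.
≈ 3.5887

3.5887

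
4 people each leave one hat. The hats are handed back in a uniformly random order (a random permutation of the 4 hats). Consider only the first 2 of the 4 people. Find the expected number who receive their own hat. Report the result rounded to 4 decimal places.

0.5000

Let Xᵢ = 1 if person i gets their own hat. For each i, P(Xᵢ=1) = 1/4.
By linearity of expectation, E[X₁+…+X_2] = 2·(1/4) = 1/2.
≈ 0.5000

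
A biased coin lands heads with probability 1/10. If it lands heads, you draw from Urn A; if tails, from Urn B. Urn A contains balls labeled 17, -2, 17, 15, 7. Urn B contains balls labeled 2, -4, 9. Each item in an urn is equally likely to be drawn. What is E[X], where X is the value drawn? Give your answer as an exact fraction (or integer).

159/50

E[X | Urn A] = (17 − 2 + 17 + 15 + 7)/5 = 54/5
E[X | Urn B] = (2 − 4 + 9)/3 = 7/3
E[X] = (1/10)·54/5 + (9/10)·7/3 = 159/50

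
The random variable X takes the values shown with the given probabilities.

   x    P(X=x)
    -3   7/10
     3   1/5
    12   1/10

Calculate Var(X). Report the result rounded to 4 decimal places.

22.4100

E[X] = (7/10)·(-3) + (1/5)·3 + (1/10)·12 = -3/10
E[X²] = (7/10)·9 + (1/5)·9 + (1/10)·144 = 45/2
Var(X) = 45/2 − (-3/10)² = 2241/100 ≈ 22.4100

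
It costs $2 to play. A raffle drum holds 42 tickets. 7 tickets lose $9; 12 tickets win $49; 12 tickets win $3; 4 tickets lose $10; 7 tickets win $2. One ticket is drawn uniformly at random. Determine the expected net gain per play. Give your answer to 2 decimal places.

E[payout] = (7/42)·(-9) + (12/42)·49 + (12/42)·3 + (4/42)·(-10) + (7/42)·2 = 535/42
Expected profit = 535/42 − 2 = 451/42 ≈ $10.74

$10.74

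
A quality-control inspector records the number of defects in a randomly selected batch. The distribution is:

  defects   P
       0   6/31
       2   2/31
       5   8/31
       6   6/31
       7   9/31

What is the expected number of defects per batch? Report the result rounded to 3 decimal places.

4.613

E[X] = (6/31)·0 + (2/31)·2 + (8/31)·5 + (6/31)·6 + (9/31)·7
     = 143/31 ≈ 4.613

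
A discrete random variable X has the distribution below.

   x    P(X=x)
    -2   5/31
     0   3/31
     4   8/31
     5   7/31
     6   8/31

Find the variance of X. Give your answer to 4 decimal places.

8.2373

E[X] = (5/31)·(-2) + (3/31)·0 + (8/31)·4 + (7/31)·5 + (8/31)·6 = 105/31
E[X²] = (5/31)·4 + (3/31)·0 + (8/31)·16 + (7/31)·25 + (8/31)·36 = 611/31
Var(X) = 611/31 − (105/31)² = 7916/961 ≈ 8.2373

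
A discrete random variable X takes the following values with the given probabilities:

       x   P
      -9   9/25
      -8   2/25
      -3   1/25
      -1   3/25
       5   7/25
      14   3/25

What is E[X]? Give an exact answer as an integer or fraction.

E[X] = (9/25)·(-9) + (2/25)·(-8) + (1/25)·(-3) + (3/25)·(-1) + (7/25)·5 + (3/25)·14
     = -26/25

-26/25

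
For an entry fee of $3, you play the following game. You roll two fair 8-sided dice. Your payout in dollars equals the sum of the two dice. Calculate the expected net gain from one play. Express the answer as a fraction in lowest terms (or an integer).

$6

Distribution of the sum of the two dice: 2 w.p. 1/64, 3 w.p. 1/32, 4 w.p. 3/64, 5 w.p. 1/16, 6 w.p. 5/64, 7 w.p. 3/32, …
E[payout] = (1/64)·2 + (1/32)·3 + (3/64)·4 + (1/16)·5 + (5/64)·6 + (3/32)·7 + (7/64)·8 + (1/8)·9 + (7/64)·10 + (3/32)·11 + (5/64)·12 + (1/16)·13 + (3/64)·14 + (1/32)·15 + (1/64)·16 = 9
Expected profit = 9 − 3 = 6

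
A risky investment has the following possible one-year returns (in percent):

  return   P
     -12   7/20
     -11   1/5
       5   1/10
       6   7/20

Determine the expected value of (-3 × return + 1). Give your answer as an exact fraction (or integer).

E[-3x+1] = (7/20)·37 + (1/5)·34 + (1/10)·(-14) + (7/20)·(-17)
     = 62/5

62/5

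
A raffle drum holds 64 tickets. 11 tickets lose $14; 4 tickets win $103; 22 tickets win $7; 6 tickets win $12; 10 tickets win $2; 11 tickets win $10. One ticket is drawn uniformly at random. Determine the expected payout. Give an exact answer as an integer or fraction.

307/32 dollars

E[payout] = (11/64)·(-14) + (4/64)·103 + (22/64)·7 + (6/64)·12 + (10/64)·2 + (11/64)·10 = 307/32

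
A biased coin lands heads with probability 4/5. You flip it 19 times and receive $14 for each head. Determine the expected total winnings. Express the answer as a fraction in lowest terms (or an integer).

E[#heads] = 19·4/5 = 76/5 (linearity over flips).
E[winnings] = 14·76/5 = 1064/5.

1064/5 dollars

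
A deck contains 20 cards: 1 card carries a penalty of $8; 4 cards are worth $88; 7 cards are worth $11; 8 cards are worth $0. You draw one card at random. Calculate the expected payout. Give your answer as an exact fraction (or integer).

421/20 dollars

E[payout] = (1/20)·(-8) + (4/20)·88 + (7/20)·11 + (8/20)·0 = 421/20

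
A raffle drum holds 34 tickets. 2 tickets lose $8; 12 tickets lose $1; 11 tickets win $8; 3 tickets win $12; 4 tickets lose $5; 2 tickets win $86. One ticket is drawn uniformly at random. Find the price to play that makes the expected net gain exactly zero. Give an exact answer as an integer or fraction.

E[payout] = (2/34)·(-8) + (12/34)·(-1) + (11/34)·8 + (3/34)·12 + (4/34)·(-5) + (2/34)·86 = 124/17
Fair fee = E[payout] = 124/17

124/17 dollars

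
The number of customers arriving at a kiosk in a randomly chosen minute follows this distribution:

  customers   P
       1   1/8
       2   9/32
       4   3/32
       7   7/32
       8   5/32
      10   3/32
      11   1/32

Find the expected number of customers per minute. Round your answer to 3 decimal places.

E[X] = (1/8)·1 + (9/32)·2 + (3/32)·4 + (7/32)·7 + (5/32)·8 + (3/32)·10 + (1/32)·11
     = 41/8 ≈ 5.125

5.125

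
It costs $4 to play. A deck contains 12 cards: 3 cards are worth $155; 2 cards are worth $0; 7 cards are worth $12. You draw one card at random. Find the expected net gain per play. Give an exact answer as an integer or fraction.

167/4 dollars

E[payout] = (3/12)·155 + (2/12)·0 + (7/12)·12 = 183/4
Expected profit = 183/4 − 4 = 167/4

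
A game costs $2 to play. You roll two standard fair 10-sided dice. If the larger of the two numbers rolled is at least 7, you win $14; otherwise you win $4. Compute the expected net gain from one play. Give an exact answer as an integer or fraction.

42/5 dollars

E[payout] = (9/25)·4 + (16/25)·14 = 52/5
Expected profit = 52/5 − 2 = 42/5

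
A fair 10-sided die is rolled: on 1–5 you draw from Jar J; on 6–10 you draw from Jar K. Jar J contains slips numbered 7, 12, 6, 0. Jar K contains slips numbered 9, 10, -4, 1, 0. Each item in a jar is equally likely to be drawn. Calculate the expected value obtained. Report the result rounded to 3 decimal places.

4.725

E[X | Jar J] = (7 + 12 + 6 + 0)/4 = 25/4
E[X | Jar K] = (9 + 10 − 4 + 1 + 0)/5 = 16/5
E[X] = (1/2)·25/4 + (1/2)·16/5 = 189/40 ≈ 4.725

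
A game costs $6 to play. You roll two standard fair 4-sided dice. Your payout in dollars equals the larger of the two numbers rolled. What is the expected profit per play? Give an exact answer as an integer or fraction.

-23/8 dollars

Distribution of the larger of the two numbers rolled: 1 w.p. 1/16, 2 w.p. 3/16, 3 w.p. 5/16, 4 w.p. 7/16
E[payout] = (1/16)·1 + (3/16)·2 + (5/16)·3 + (7/16)·4 = 25/8
Expected profit = 25/8 − 6 = -23/8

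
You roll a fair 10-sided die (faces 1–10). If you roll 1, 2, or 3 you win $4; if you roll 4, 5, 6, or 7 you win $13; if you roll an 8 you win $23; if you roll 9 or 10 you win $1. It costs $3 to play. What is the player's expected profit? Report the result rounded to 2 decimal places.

E[payout] = (1/5)·1 + (3/10)·4 + (2/5)·13 + (1/10)·23 = 89/10
Expected profit = 89/10 − 3 = 59/10 ≈ $5.90

$5.90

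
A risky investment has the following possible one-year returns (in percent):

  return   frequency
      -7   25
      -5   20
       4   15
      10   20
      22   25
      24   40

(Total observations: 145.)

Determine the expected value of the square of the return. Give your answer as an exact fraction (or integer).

7821/29

Total = 145, so P(return=-7) = 25/145, etc.
E[X²] = (5/29)·49 + (4/29)·25 + (3/29)·16 + (4/29)·100 + (5/29)·484 + (8/29)·576
     = 7821/29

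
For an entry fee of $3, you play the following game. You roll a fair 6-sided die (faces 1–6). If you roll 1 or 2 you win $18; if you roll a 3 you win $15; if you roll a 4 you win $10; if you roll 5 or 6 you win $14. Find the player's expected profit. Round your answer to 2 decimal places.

E[payout] = (1/6)·10 + (1/3)·14 + (1/6)·15 + (1/3)·18 = 89/6
Expected profit = 89/6 − 3 = 71/6 ≈ $11.83

$11.83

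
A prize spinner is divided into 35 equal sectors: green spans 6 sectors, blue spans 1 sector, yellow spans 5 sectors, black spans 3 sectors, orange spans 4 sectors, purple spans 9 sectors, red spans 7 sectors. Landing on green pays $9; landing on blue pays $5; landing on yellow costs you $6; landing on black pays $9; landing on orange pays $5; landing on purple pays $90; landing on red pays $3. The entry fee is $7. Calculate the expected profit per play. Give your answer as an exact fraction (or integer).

662/35 dollars

E[payout] = (6/35)·9 + (1/35)·5 + (5/35)·(-6) + (3/35)·9 + (4/35)·5 + (9/35)·90 + (7/35)·3 = 907/35
Expected profit = 907/35 − 7 = 662/35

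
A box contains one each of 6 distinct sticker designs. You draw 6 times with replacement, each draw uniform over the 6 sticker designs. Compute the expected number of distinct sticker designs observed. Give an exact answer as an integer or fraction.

Let Xⱼ=1 if type j appears at least once. P(Xⱼ=1) = 1 − ((6−1)/6)^6 = 31031/46656.
E[#distinct] = 6·31031/46656 = 31031/7776.

31031/7776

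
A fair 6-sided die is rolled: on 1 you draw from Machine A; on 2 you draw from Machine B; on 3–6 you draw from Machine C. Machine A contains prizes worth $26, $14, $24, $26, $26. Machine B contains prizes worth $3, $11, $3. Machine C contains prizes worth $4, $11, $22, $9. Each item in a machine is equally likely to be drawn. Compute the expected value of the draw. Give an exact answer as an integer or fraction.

1123/90 dollars

E[X | Machine A] = (26 + 14 + 24 + 26 + 26)/5 = 116/5
E[X | Machine B] = (3 + 11 + 3)/3 = 17/3
E[X | Machine C] = (4 + 11 + 22 + 9)/4 = 23/2
E[X] = (1/6)·116/5 + (1/6)·17/3 + (2/3)·23/2 = 1123/90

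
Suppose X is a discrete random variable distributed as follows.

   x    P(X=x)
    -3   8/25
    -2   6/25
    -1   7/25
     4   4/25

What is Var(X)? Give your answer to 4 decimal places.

5.5136

E[X] = (8/25)·(-3) + (6/25)·(-2) + (7/25)·(-1) + (4/25)·4 = -27/25
E[X²] = (8/25)·9 + (6/25)·4 + (7/25)·1 + (4/25)·16 = 167/25
Var(X) = 167/25 − (-27/25)² = 3446/625 ≈ 5.5136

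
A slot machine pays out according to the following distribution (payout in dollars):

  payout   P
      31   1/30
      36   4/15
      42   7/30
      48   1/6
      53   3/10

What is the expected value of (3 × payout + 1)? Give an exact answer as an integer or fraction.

E[3x+1] = (1/30)·94 + (4/15)·109 + (7/30)·127 + (1/6)·145 + (3/10)·160
     = 134

134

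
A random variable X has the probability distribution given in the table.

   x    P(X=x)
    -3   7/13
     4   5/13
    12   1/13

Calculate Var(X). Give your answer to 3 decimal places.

E[X] = (7/13)·(-3) + (5/13)·4 + (1/13)·12 = 11/13
E[X²] = (7/13)·9 + (5/13)·16 + (1/13)·144 = 287/13
Var(X) = 287/13 − (11/13)² = 3610/169 ≈ 21.361

21.361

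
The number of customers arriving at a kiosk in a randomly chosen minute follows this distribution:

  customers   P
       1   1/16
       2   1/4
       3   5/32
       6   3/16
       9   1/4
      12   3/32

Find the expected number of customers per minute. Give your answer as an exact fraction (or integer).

E[X] = (1/16)·1 + (1/4)·2 + (5/32)·3 + (3/16)·6 + (1/4)·9 + (3/32)·12
     = 177/32

177/32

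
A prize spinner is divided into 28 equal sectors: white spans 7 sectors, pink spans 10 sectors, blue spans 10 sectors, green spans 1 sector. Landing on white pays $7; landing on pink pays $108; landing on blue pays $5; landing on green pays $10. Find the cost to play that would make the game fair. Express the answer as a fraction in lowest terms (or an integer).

E[payout] = (7/28)·7 + (10/28)·108 + (10/28)·5 + (1/28)·10 = 1189/28
Fair fee = E[payout] = 1189/28

1189/28 dollars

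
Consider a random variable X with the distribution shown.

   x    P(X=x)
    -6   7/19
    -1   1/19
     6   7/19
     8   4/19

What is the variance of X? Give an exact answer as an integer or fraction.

E[X] = (7/19)·(-6) + (1/19)·(-1) + (7/19)·6 + (4/19)·8 = 31/19
E[X²] = (7/19)·36 + (1/19)·1 + (7/19)·36 + (4/19)·64 = 761/19
Var(X) = 761/19 − (31/19)² = 13498/361

13498/361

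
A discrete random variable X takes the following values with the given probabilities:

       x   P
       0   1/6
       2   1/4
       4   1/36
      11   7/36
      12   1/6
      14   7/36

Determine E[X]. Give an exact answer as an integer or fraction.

269/36

E[X] = (1/6)·0 + (1/4)·2 + (1/36)·4 + (7/36)·11 + (1/6)·12 + (7/36)·14
     = 269/36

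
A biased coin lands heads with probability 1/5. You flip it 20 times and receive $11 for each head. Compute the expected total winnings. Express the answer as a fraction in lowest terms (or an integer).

E[#heads] = 20·1/5 = 4 (linearity over flips).
E[winnings] = 11·4 = 44.

$44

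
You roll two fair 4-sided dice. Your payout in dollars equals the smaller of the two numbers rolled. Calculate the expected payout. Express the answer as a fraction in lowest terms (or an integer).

15/8 dollars

Distribution of the smaller of the two numbers rolled: 1 w.p. 7/16, 2 w.p. 5/16, 3 w.p. 3/16, 4 w.p. 1/16
E[payout] = (7/16)·1 + (5/16)·2 + (3/16)·3 + (1/16)·4 = 15/8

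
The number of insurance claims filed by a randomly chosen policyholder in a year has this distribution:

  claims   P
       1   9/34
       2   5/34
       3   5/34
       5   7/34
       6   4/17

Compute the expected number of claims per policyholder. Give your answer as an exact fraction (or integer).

117/34

E[X] = (9/34)·1 + (5/34)·2 + (5/34)·3 + (7/34)·5 + (4/17)·6
     = 117/34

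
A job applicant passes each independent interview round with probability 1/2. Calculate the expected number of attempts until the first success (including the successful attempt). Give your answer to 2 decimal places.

For a geometric distribution, E[trials] = 1/p = 1/(1/2) = 2.
≈ 2.00

2.00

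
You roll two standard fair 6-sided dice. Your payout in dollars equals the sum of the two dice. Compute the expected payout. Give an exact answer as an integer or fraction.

Distribution of the sum of the two dice: 2 w.p. 1/36, 3 w.p. 1/18, 4 w.p. 1/12, 5 w.p. 1/9, 6 w.p. 5/36, 7 w.p. 1/6, …
E[payout] = (1/36)·2 + (1/18)·3 + (1/12)·4 + (1/9)·5 + (5/36)·6 + (1/6)·7 + (5/36)·8 + (1/9)·9 + (1/12)·10 + (1/18)·11 + (1/36)·12 = 7

$7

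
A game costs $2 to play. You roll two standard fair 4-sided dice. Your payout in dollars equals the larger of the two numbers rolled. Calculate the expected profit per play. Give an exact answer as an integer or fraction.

Distribution of the larger of the two numbers rolled: 1 w.p. 1/16, 2 w.p. 3/16, 3 w.p. 5/16, 4 w.p. 7/16
E[payout] = (1/16)·1 + (3/16)·2 + (5/16)·3 + (7/16)·4 = 25/8
Expected profit = 25/8 − 2 = 9/8

9/8 dollars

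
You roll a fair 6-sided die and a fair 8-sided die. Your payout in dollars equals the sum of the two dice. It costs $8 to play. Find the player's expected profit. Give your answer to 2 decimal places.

$0.00

Distribution of the sum of the two dice: 2 w.p. 1/48, 3 w.p. 1/24, 4 w.p. 1/16, 5 w.p. 1/12, 6 w.p. 5/48, 7 w.p. 1/8, …
E[payout] = (1/48)·2 + (1/24)·3 + (1/16)·4 + (1/12)·5 + (5/48)·6 + (1/8)·7 + (1/8)·8 + (1/8)·9 + (5/48)·10 + (1/12)·11 + (1/16)·12 + (1/24)·13 + (1/48)·14 = 8
Expected profit = 8 − 8 = 0 ≈ $0.00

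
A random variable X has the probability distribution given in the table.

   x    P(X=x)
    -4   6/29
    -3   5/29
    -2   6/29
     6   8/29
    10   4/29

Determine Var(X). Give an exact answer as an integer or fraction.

23368/841

E[X] = (6/29)·(-4) + (5/29)·(-3) + (6/29)·(-2) + (8/29)·6 + (4/29)·10 = 37/29
E[X²] = (6/29)·16 + (5/29)·9 + (6/29)·4 + (8/29)·36 + (4/29)·100 = 853/29
Var(X) = 853/29 − (37/29)² = 23368/841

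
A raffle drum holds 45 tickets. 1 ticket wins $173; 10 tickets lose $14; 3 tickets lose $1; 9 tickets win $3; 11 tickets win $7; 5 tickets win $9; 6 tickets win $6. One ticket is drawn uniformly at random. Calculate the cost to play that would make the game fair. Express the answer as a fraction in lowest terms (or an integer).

43/9 dollars

E[payout] = (1/45)·173 + (10/45)·(-14) + (3/45)·(-1) + (9/45)·3 + (11/45)·7 + (5/45)·9 + (6/45)·6 = 43/9
Fair fee = E[payout] = 43/9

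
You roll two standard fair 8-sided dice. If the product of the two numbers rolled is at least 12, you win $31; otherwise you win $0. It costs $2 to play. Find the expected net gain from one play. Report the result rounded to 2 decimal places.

E[payout] = (23/64)·0 + (41/64)·31 = 1271/64
Expected profit = 1271/64 − 2 = 1143/64 ≈ $17.86

$17.86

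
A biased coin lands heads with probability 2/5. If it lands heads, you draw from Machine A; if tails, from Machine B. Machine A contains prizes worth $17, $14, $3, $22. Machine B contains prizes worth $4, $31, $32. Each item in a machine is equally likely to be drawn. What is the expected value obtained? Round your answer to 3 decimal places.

E[X | Machine A] = (17 + 14 + 3 + 22)/4 = 14
E[X | Machine B] = (4 + 31 + 32)/3 = 67/3
E[X] = (2/5)·14 + (3/5)·67/3 = 19 ≈ 19.000

$19.000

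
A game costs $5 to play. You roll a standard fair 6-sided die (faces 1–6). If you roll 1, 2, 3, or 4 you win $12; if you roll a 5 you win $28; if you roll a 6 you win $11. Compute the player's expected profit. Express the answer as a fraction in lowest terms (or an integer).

E[payout] = (1/6)·11 + (2/3)·12 + (1/6)·28 = 29/2
Expected profit = 29/2 − 5 = 19/2

19/2 dollars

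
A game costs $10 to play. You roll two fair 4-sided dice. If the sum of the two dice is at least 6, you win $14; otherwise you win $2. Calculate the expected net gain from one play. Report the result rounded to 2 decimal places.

-$3.50

E[payout] = (5/8)·2 + (3/8)·14 = 13/2
Expected profit = 13/2 − 10 = -7/2 ≈ -$3.50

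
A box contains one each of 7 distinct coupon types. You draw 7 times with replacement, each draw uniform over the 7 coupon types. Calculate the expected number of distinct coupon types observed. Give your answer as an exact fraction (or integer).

Let Xⱼ=1 if type j appears at least once. P(Xⱼ=1) = 1 − ((7−1)/7)^7 = 543607/823543.
E[#distinct] = 7·543607/823543 = 543607/117649.

543607/117649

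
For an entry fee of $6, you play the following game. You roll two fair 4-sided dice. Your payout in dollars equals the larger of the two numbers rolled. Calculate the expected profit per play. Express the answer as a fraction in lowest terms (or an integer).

-23/8 dollars

Distribution of the larger of the two numbers rolled: 1 w.p. 1/16, 2 w.p. 3/16, 3 w.p. 5/16, 4 w.p. 7/16
E[payout] = (1/16)·1 + (3/16)·2 + (5/16)·3 + (7/16)·4 = 25/8
Expected profit = 25/8 − 6 = -23/8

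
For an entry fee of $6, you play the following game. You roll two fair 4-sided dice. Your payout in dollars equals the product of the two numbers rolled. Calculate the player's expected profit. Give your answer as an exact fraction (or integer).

Distribution of the product of the two numbers rolled: 1 w.p. 1/16, 2 w.p. 1/8, 3 w.p. 1/8, 4 w.p. 3/16, 6 w.p. 1/8, 8 w.p. 1/8, …
E[payout] = (1/16)·1 + (1/8)·2 + (1/8)·3 + (3/16)·4 + (1/8)·6 + (1/8)·8 + (1/16)·9 + (1/8)·12 + (1/16)·16 = 25/4
Expected profit = 25/4 − 6 = 1/4

1/4 dollars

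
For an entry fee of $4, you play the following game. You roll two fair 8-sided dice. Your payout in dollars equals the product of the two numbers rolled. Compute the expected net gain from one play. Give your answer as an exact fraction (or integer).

65/4 dollars

Distribution of the product of the two numbers rolled: 1 w.p. 1/64, 2 w.p. 1/32, 3 w.p. 1/32, 4 w.p. 3/64, 5 w.p. 1/32, 6 w.p. 1/16, …
E[payout] = (1/64)·1 + (1/32)·2 + (1/32)·3 + (3/64)·4 + (1/32)·5 + (1/16)·6 + (1/32)·7 + (1/16)·8 + (1/64)·9 + (1/32)·10 + (1/16)·12 + (1/32)·14 + (1/32)·15 + (3/64)·16 + (1/32)·18 + (1/32)·20 + (1/32)·21 + (1/16)·24 + (1/64)·25 + (1/32)·28 + (1/32)·30 + (1/32)·32 + (1/32)·35 + (1/64)·36 + (1/32)·40 + (1/32)·42 + (1/32)·48 + (1/64)·49 + (1/32)·56 + (1/64)·64 = 81/4
Expected profit = 81/4 − 4 = 65/4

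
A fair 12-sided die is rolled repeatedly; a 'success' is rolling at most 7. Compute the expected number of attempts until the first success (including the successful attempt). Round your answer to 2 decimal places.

1.71

For a geometric distribution, E[trials] = 1/p = 1/(7/12) = 12/7.
≈ 1.71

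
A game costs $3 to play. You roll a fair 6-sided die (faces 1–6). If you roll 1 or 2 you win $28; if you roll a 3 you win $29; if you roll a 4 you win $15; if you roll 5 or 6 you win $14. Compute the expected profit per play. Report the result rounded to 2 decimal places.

E[payout] = (1/3)·14 + (1/6)·15 + (1/3)·28 + (1/6)·29 = 64/3
Expected profit = 64/3 − 3 = 55/3 ≈ $18.33

$18.33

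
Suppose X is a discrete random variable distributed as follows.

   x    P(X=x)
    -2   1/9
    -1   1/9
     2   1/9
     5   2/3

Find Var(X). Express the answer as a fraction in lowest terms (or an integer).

590/81

E[X] = (1/9)·(-2) + (1/9)·(-1) + (1/9)·2 + (2/3)·5 = 29/9
E[X²] = (1/9)·4 + (1/9)·1 + (1/9)·4 + (2/3)·25 = 53/3
Var(X) = 53/3 − (29/9)² = 590/81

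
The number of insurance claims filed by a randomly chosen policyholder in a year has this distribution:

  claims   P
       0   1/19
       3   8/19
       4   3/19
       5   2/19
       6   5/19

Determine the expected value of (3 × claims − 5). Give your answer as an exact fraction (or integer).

7

E[3x-5] = (1/19)·(-5) + (8/19)·4 + (3/19)·7 + (2/19)·10 + (5/19)·13
     = 7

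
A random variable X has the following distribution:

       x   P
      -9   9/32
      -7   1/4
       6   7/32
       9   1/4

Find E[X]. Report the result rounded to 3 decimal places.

-0.719

E[X] = (9/32)·(-9) + (1/4)·(-7) + (7/32)·6 + (1/4)·9
     = -23/32 ≈ -0.719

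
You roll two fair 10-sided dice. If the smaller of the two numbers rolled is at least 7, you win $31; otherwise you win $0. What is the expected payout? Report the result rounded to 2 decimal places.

E[payout] = (21/25)·0 + (4/25)·31 = 124/25
≈ $4.96

$4.96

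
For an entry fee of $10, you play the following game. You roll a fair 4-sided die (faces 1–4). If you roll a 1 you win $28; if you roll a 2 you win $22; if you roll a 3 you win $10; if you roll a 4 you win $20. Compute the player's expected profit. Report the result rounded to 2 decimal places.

E[payout] = (1/4)·10 + (1/4)·20 + (1/4)·22 + (1/4)·28 = 20
Expected profit = 20 − 10 = 10 ≈ $10.00

$10.00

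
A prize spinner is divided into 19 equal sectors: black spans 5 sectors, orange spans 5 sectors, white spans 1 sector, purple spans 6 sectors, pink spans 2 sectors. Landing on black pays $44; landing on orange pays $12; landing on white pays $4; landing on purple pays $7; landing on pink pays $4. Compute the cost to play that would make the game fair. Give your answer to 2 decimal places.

E[payout] = (5/19)·44 + (5/19)·12 + (1/19)·4 + (6/19)·7 + (2/19)·4 = 334/19
Fair fee = E[payout] = 334/19 ≈ $17.58

$17.58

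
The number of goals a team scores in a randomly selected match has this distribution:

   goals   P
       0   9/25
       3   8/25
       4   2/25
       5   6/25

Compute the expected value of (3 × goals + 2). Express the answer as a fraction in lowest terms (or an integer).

236/25

E[3x+2] = (9/25)·2 + (8/25)·11 + (2/25)·14 + (6/25)·17
     = 236/25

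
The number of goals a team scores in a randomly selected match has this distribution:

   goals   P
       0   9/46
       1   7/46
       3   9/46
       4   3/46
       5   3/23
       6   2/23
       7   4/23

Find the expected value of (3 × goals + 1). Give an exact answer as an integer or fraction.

E[3x+1] = (9/46)·1 + (7/46)·4 + (9/46)·10 + (3/46)·13 + (3/23)·16 + (2/23)·19 + (4/23)·22
     = 257/23

257/23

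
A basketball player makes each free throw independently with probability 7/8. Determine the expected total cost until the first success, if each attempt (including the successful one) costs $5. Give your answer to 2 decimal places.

E[#attempts] = 1/p = 8/7; E[cost] = 5·8/7 = 40/7.
≈ 5.71

$5.71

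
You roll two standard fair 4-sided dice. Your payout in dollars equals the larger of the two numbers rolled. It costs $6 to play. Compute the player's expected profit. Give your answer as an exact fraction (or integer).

-23/8 dollars

Distribution of the larger of the two numbers rolled: 1 w.p. 1/16, 2 w.p. 3/16, 3 w.p. 5/16, 4 w.p. 7/16
E[payout] = (1/16)·1 + (3/16)·2 + (5/16)·3 + (7/16)·4 = 25/8
Expected profit = 25/8 − 6 = -23/8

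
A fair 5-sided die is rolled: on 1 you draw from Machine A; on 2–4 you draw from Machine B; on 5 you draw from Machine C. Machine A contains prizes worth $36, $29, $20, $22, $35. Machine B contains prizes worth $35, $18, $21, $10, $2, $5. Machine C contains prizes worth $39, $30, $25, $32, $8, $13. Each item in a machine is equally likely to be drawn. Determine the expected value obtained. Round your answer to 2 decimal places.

E[X | Machine A] = (36 + 29 + 20 + 22 + 35)/5 = 142/5
E[X | Machine B] = (35 + 18 + 21 + 10 + 2 + 5)/6 = 91/6
E[X | Machine C] = (39 + 30 + 25 + 32 + 8 + 13)/6 = 49/2
E[X] = (1/5)·142/5 + (3/5)·91/6 + (1/5)·49/2 = 492/25 ≈ 19.68

$19.68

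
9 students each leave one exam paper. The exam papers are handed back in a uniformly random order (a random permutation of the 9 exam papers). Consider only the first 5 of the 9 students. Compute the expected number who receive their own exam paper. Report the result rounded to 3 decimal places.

0.556

Let Xᵢ = 1 if person i gets their own exam paper. For each i, P(Xᵢ=1) = 1/9.
By linearity of expectation, E[X₁+…+X_5] = 5·(1/9) = 5/9.
≈ 0.556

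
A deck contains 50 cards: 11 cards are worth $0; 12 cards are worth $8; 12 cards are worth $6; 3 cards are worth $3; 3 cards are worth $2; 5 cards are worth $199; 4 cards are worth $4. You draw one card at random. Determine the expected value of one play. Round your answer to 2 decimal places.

E[payout] = (11/50)·0 + (12/50)·8 + (12/50)·6 + (3/50)·3 + (3/50)·2 + (5/50)·199 + (4/50)·4 = 597/25
≈ $23.88

$23.88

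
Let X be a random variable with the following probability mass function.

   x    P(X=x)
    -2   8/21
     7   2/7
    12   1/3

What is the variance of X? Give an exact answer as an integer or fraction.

E[X] = (8/21)·(-2) + (2/7)·7 + (1/3)·12 = 110/21
E[X²] = (8/21)·4 + (2/7)·49 + (1/3)·144 = 1334/21
Var(X) = 1334/21 − (110/21)² = 15914/441

15914/441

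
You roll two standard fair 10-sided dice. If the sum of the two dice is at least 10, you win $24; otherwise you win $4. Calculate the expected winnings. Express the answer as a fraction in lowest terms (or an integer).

E[payout] = (9/25)·4 + (16/25)·24 = 84/5

84/5 dollars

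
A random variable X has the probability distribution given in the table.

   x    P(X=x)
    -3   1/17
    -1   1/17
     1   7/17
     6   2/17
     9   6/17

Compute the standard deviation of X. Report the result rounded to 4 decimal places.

4.1653

E[X] = 69/17, E[X²] = 575/17
Var(X) = E[X²] − (E[X])² = 575/17 − 4761/289 = 5014/289
SD(X) = √(5014/289) ≈ 4.1653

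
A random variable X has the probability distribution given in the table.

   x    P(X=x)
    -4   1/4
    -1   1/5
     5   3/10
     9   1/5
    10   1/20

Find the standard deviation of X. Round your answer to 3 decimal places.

5.113

E[X] = 13/5, E[X²] = 329/10
Var(X) = E[X²] − (E[X])² = 329/10 − 169/25 = 1307/50
SD(X) = √(1307/50) ≈ 5.113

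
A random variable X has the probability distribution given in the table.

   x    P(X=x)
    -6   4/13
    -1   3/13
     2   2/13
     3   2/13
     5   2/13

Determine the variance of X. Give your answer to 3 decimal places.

16.864

E[X] = (4/13)·(-6) + (3/13)·(-1) + (2/13)·2 + (2/13)·3 + (2/13)·5 = -7/13
E[X²] = (4/13)·36 + (3/13)·1 + (2/13)·4 + (2/13)·9 + (2/13)·25 = 223/13
Var(X) = 223/13 − (-7/13)² = 2850/169 ≈ 16.864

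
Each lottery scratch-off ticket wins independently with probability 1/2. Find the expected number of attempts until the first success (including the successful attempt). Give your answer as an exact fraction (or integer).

For a geometric distribution, E[trials] = 1/p = 1/(1/2) = 2.

2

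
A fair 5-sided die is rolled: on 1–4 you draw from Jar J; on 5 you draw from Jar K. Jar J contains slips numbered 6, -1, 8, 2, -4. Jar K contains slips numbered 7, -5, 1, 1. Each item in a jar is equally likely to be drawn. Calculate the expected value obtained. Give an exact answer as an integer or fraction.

49/25

E[X | Jar J] = (6 − 1 + 8 + 2 − 4)/5 = 11/5
E[X | Jar K] = (7 − 5 + 1 + 1)/4 = 1
E[X] = (4/5)·11/5 + (1/5)·1 = 49/25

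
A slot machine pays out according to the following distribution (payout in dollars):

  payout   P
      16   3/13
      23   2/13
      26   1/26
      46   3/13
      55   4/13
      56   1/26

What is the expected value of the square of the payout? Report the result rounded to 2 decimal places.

1706.15

E[X²] = (3/13)·256 + (2/13)·529 + (1/26)·676 + (3/13)·2116 + (4/13)·3025 + (1/26)·3136
     = 22180/13 ≈ 1706.15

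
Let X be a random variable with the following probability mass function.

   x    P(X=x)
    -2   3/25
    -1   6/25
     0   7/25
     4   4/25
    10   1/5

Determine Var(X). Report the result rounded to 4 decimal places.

E[X] = (3/25)·(-2) + (6/25)·(-1) + (7/25)·0 + (4/25)·4 + (1/5)·10 = 54/25
E[X²] = (3/25)·4 + (6/25)·1 + (7/25)·0 + (4/25)·16 + (1/5)·100 = 582/25
Var(X) = 582/25 − (54/25)² = 11634/625 ≈ 18.6144

18.6144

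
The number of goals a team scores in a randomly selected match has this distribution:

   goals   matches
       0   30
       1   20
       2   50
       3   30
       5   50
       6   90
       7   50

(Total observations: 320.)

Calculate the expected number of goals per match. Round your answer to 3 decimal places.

4.219

Total = 320, so P(goals=0) = 30/320, etc.
E[X] = (3/32)·0 + (1/16)·1 + (5/32)·2 + (3/32)·3 + (5/32)·5 + (9/32)·6 + (5/32)·7
     = 135/32 ≈ 4.219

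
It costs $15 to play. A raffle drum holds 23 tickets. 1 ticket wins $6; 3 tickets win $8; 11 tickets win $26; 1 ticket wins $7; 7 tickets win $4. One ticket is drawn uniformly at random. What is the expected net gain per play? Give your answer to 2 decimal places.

E[payout] = (1/23)·6 + (3/23)·8 + (11/23)·26 + (1/23)·7 + (7/23)·4 = 351/23
Expected profit = 351/23 − 15 = 6/23 ≈ $0.26

$0.26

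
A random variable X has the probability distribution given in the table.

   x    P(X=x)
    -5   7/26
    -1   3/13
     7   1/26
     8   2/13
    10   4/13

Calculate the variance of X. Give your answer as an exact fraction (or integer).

526/13

E[X] = (7/26)·(-5) + (3/13)·(-1) + (1/26)·7 + (2/13)·8 + (4/13)·10 = 3
E[X²] = (7/26)·25 + (3/13)·1 + (1/26)·49 + (2/13)·64 + (4/13)·100 = 643/13
Var(X) = 643/13 − (3)² = 526/13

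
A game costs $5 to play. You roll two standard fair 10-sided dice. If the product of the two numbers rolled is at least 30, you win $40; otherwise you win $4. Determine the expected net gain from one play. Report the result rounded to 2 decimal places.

E[payout] = (57/100)·4 + (43/100)·40 = 487/25
Expected profit = 487/25 − 5 = 362/25 ≈ $14.48

$14.48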